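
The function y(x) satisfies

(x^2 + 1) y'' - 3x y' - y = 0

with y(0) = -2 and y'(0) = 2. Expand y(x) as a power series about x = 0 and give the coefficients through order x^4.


Ansatz: y(x) = sum_{n>=0} a_n x^n, so y'(x) = sum_{n>=1} n a_n x^(n-1) and y''(x) = sum_{n>=2} n(n-1) a_n x^(n-2).
Substitute into P(x) y'' + Q(x) y' + R(x) y = 0 with P(x) = x^2 + 1, Q(x) = -3x, R(x) = -1, and match powers of x.
Initial conditions: a_0 = -2, a_1 = 2.
Setting the coefficient of each power of x to zero and solving order by order (substituting the coefficients already found):
  x^0: 2 a_2 - a_0 = 0  ->  2 a_2 = a_0 = -2  ->  a_2 = -1
  x^1: 6 a_3 - 4 a_1 = 0  ->  6 a_3 = 4 a_1 = 8  ->  a_3 = 4/3
  x^2: 12 a_4 - 5 a_2 = 0  ->  12 a_4 = 5 a_2 = -5  ->  a_4 = -5/12
Truncated series: y(x) = -2 + 2 x - x^2 + (4/3) x^3 - (5/12) x^4 + O(x^5).

a_0 = -2; a_1 = 2; a_2 = -1; a_3 = 4/3; a_4 = -5/12


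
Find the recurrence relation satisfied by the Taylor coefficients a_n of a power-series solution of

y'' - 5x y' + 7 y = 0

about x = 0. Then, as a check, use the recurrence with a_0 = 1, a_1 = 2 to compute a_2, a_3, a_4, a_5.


Substitute y = sum_n a_n x^n.
y''(x) has coefficient (n+2)(n+1) a_{n+2} at x^n;
-5 x y'(x) has coefficient -5 n a_n at x^n (shift);
7 y(x) has coefficient 7 a_n at x^n.
Matching x^n: (n+2)(n+1) a_{n+2} + (-5n + 7) a_n = 0.
Thus a_{n+2} = (5n - 7) / ((n+1)(n+2)) * a_n.

Check with a_0 = 1, a_1 = 2 (apply the recurrence for n = 0, 1, 2, 3): a_0 = 1, a_1 = 2, a_2 = -7/2, a_3 = -2/3, a_4 = -7/8, a_5 = -4/15.

a_(n+2) = (5n - 7) / ((n+1)(n+2)) * a_n; check: a_0 = 1, a_1 = 2, a_2 = -7/2, a_3 = -2/3, a_4 = -7/8, a_5 = -4/15


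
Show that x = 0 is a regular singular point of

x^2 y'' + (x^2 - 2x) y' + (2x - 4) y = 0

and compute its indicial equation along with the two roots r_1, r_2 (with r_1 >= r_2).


Divide by x^2 to reach normal form y'' + P_1(x) y' + P_2(x) y = 0 with P_1(x) = 1 - 2/x and P_2(x) = 2/x - 4/x^2.
x = 0 is a singular point because the y'-coefficient 1 - 2/x has a pole at x = 0 and the y-coefficient 2/x - 4/x^2 has a pole at x = 0.
It is a regular singular point because x P_1(x) = p(x) = x - 2 and x^2 P_2(x) = q(x) = 2x - 4 are polynomials, hence analytic at x = 0.
p(0) = -2,  q(0) = -4.
Indicial equation: r(r-1) + p(0) r + q(0) = 0, i.e. r^2 + (p(0) - 1) r + q(0) = 0, i.e. r^2 - 3 r - 4 = 0.
Discriminant: (-3)^2 - 4(-4) = 25, so r = (3 ± 5)/2.
Solving: r_1 = 4, r_2 = -1.

indicial: r^2 - 3 r - 4 = 0; roots r_1 = 4, r_2 = -1


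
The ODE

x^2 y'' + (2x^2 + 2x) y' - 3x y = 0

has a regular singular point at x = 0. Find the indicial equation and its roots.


Divide by x^2 to reach normal form y'' + P_1(x) y' + P_2(x) y = 0 with P_1(x) = 2 + 2/x and P_2(x) = -3/x.
x = 0 is a singular point because the y'-coefficient 2 + 2/x has a pole at x = 0 and the y-coefficient -3/x has a pole at x = 0.
It is a regular singular point because x P_1(x) = p(x) = 2x + 2 and x^2 P_2(x) = q(x) = -3x are polynomials, hence analytic at x = 0.
p(0) = 2,  q(0) = 0.
Indicial equation: r(r-1) + p(0) r + q(0) = 0, i.e. r^2 + (p(0) - 1) r + q(0) = 0, i.e. r^2 + 1 r = 0.
Discriminant: (1)^2 - 4(0) = 1, so r = (-1 ± 1)/2.
Solving: r_1 = 0, r_2 = -1.

indicial: r^2 + 1 r = 0; roots r_1 = 0, r_2 = -1


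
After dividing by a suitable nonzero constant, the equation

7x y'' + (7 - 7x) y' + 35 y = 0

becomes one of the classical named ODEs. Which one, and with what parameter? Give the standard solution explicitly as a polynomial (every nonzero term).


All three coefficients share the factor 7; dividing through by 7 gives  x y'' + (1 - x) y' + 5 y = 0.
This matches the Laguerre equation x y'' + (1 - x) y' + n y = 0 with n = 5; the polynomial solution is L_5(x).
With y = sum_k a_k x^k, matching x^k gives (k+1)k a_{k+1} + (k+1) a_{k+1} - k a_k + n a_k = 0, i.e. (k+1)^2 a_{k+1} = (k - n) a_k = (k - 5) a_k. The right side vanishes at k = 5, so the series terminates at degree 5.
Standard normalization L_n(0) = 1 gives a_0 = 1. Work upward with a_{k+1} = (k - 5) a_k / (k+1)^2:
  a_1 = (0 - 5)(1) / 1^2 = -5/1 = -5
  a_2 = (1 - 5)(-5) / 2^2 = 20/4 = 5
  a_3 = (2 - 5)(5) / 3^2 = -15/9 = -5/3
  a_4 = (3 - 5)(-5/3) / 4^2 = (10/3)/16 = 5/24
  a_5 = (4 - 5)(5/24) / 5^2 = (-5/24)/25 = -1/120
Hence L_5(x) = -x^5/120 + 5 x^4/24 - 5 x^3/3 + 5 x^2 - 5 x + 1.

L_5(x); series = -x^5/120 + 5 x^4/24 - 5 x^3/3 + 5 x^2 - 5 x + 1


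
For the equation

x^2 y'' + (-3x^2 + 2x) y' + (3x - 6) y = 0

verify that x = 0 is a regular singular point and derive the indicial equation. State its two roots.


Divide by x^2 to reach normal form y'' + P_1(x) y' + P_2(x) y = 0 with P_1(x) = -3 + 2/x and P_2(x) = 3/x - 6/x^2.
x = 0 is a singular point because the y'-coefficient -3 + 2/x has a pole at x = 0 and the y-coefficient 3/x - 6/x^2 has a pole at x = 0.
It is a regular singular point because x P_1(x) = p(x) = 2 - 3x and x^2 P_2(x) = q(x) = 3x - 6 are polynomials, hence analytic at x = 0.
p(0) = 2,  q(0) = -6.
Indicial equation: r(r-1) + p(0) r + q(0) = 0, i.e. r^2 + (p(0) - 1) r + q(0) = 0, i.e. r^2 + 1 r - 6 = 0.
Discriminant: (1)^2 - 4(-6) = 25, so r = (-1 ± 5)/2.
Solving: r_1 = 2, r_2 = -3.

indicial: r^2 + 1 r - 6 = 0; roots r_1 = 2, r_2 = -3


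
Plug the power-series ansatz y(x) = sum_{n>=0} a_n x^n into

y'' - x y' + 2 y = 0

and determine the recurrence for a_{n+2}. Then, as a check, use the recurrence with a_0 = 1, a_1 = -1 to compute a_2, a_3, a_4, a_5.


Substitute y = sum_n a_n x^n.
y''(x) has coefficient (n+2)(n+1) a_{n+2} at x^n;
-x y'(x) has coefficient -n a_n at x^n (shift);
2 y(x) has coefficient 2 a_n at x^n.
Matching x^n: (n+2)(n+1) a_{n+2} + (-n + 2) a_n = 0.
Thus a_{n+2} = (n - 2) / ((n+1)(n+2)) * a_n.

Check with a_0 = 1, a_1 = -1 (apply the recurrence for n = 0, 1, 2, 3): a_0 = 1, a_1 = -1, a_2 = -1, a_3 = 1/6, a_4 = 0, a_5 = 1/120.

a_(n+2) = (n - 2) / ((n+1)(n+2)) * a_n; check: a_0 = 1, a_1 = -1, a_2 = -1, a_3 = 1/6, a_4 = 0, a_5 = 1/120


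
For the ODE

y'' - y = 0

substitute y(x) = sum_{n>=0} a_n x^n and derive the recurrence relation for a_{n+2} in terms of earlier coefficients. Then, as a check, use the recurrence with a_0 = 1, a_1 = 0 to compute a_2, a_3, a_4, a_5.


Substitute y = sum_n a_n x^n into y'' + (const) y = 0.
y''(x) = sum_{n>=0} (n+2)(n+1) a_{n+2} x^n.
The ODE becomes sum_n [(n+2)(n+1) a_{n+2} - 1 a_n] x^n = 0.
Setting each coefficient to zero gives the recurrence:
  (n+2)(n+1) a_{n+2} - 1 a_n = 0,
  a_{n+2} = 1 / ((n+1)(n+2)) a_n.

Check with a_0 = 1, a_1 = 0 (apply the recurrence for n = 0, 1, 2, 3): a_0 = 1, a_1 = 0, a_2 = 1/2, a_3 = 0, a_4 = 1/24, a_5 = 0.

a_{n+2} = 1/((n+1)(n+2)) * a_n; check: a_0 = 1, a_1 = 0, a_2 = 1/2, a_3 = 0, a_4 = 1/24, a_5 = 0


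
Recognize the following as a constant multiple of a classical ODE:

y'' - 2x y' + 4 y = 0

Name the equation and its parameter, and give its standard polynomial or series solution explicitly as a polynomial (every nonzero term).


The equation is already in a standard form:  y'' - 2x y' + 4 y = 0.
This matches the Hermite equation y'' - 2x y' + 2n y = 0 with 2n = 4, so n = 2; the polynomial solution is H_2(x).
With y = sum_k a_k x^k, matching x^k gives (k+2)(k+1) a_{k+2} = 2(k - n) a_k = 2(k - 2) a_k. The right side vanishes at k = 2, so the series with the parity of 2 terminates at degree 2.
Standard normalization: leading coefficient of H_n is 2^n, so a_2 = 2^2 = 4. Work downward with a_k = (k+1)(k+2) a_{k+2} / (2(k - n)):
  a_0 = (1)(2)(4) / (2(0 - 2)) = 8/(-4) = -2
Hence H_2(x) = 4 x^2 - 2.

H_2(x); series = 4 x^2 - 2


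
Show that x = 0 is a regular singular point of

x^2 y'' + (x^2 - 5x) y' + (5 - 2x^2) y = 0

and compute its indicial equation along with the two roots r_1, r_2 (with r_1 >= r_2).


Divide by x^2 to reach normal form y'' + P_1(x) y' + P_2(x) y = 0 with P_1(x) = 1 - 5/x and P_2(x) = -2 + 5/x^2.
x = 0 is a singular point because the y'-coefficient 1 - 5/x has a pole at x = 0 and the y-coefficient -2 + 5/x^2 has a pole at x = 0.
It is a regular singular point because x P_1(x) = p(x) = x - 5 and x^2 P_2(x) = q(x) = 5 - 2x^2 are polynomials, hence analytic at x = 0.
p(0) = -5,  q(0) = 5.
Indicial equation: r(r-1) + p(0) r + q(0) = 0, i.e. r^2 + (p(0) - 1) r + q(0) = 0, i.e. r^2 - 6 r + 5 = 0.
Discriminant: (-6)^2 - 4(5) = 16, so r = (6 ± 4)/2.
Solving: r_1 = 5, r_2 = 1.

indicial: r^2 - 6 r + 5 = 0; roots r_1 = 5, r_2 = 1


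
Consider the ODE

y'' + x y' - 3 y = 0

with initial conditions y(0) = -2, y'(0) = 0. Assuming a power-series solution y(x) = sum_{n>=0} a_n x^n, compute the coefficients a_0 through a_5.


Ansatz: y(x) = sum_{n>=0} a_n x^n, so y'(x) = sum_{n>=1} n a_n x^(n-1) and y''(x) = sum_{n>=2} n(n-1) a_n x^(n-2).
Substitute into P(x) y'' + Q(x) y' + R(x) y = 0 with P(x) = 1, Q(x) = x, R(x) = -3, and match powers of x.
Initial conditions: a_0 = -2, a_1 = 0.
Setting the coefficient of each power of x to zero and solving order by order (substituting the coefficients already found):
  x^0: 2 a_2 - 3 a_0 = 0  ->  2 a_2 = 3 a_0 = -6  ->  a_2 = -3
  x^1: 6 a_3 - 2 a_1 = 0  ->  6 a_3 = 2 a_1 = 0  ->  a_3 = 0
  x^2: 12 a_4 - a_2 = 0  ->  12 a_4 = a_2 = -3  ->  a_4 = -1/4
  x^3: 20 a_5 = 0  ->  a_5 = 0
Truncated series: y(x) = -2 - 3 x^2 - (1/4) x^4 + O(x^6).

a_0 = -2; a_1 = 0; a_2 = -3; a_3 = 0; a_4 = -1/4; a_5 = 0


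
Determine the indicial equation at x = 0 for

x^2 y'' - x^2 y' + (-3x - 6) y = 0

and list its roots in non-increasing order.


Divide by x^2 to reach normal form y'' + P_1(x) y' + P_2(x) y = 0 with P_1(x) = -1 and P_2(x) = -3/x - 6/x^2.
x = 0 is a singular point because the y-coefficient -3/x - 6/x^2 has a pole at x = 0.
It is a regular singular point because x P_1(x) = p(x) = -x and x^2 P_2(x) = q(x) = -3x - 6 are polynomials, hence analytic at x = 0.
p(0) = 0,  q(0) = -6.
Indicial equation: r(r-1) + p(0) r + q(0) = 0, i.e. r^2 + (p(0) - 1) r + q(0) = 0, i.e. r^2 - 1 r - 6 = 0.
Discriminant: (-1)^2 - 4(-6) = 25, so r = (1 ± 5)/2.
Solving: r_1 = 3, r_2 = -2.

indicial: r^2 - 1 r - 6 = 0; roots r_1 = 3, r_2 = -2


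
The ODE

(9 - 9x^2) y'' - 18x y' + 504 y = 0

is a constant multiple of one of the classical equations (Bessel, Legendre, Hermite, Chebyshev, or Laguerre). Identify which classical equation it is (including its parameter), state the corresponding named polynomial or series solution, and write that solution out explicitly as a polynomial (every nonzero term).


All three coefficients share the factor 9; dividing through by 9 gives  (1 - x^2) y'' - 2x y' + 56 y = 0.
This matches the Legendre equation (1 - x^2) y'' - 2x y' + n(n+1) y = 0 (note the -2x y' term) with n(n+1) = 56, so n = 7; the polynomial solution is P_7(x).
With y = sum_k a_k x^k, matching x^k gives (k+2)(k+1) a_{k+2} = [k(k+1) - n(n+1)] a_k = (k - 7)(k + 8) a_k. The right side vanishes at k = 7, so the series with the parity of 7 terminates at degree 7.
Standard normalization (P_n(1) = 1): leading coefficient (2n)!/(2^n (n!)^2) = 87178291200/(128*25401600) = 429/16, so a_7 = 429/16. Work downward with a_k = (k+1)(k+2) a_{k+2} / ((k - 7)(k + 8)):
  a_5 = (6)(7)(429/16) / ((5 - 7)(5 + 8)) = (9009/8)/(-26) = -693/16
  a_3 = (4)(5)(-693/16) / ((3 - 7)(3 + 8)) = (-3465/4)/(-44) = 315/16
  a_1 = (2)(3)(315/16) / ((1 - 7)(1 + 8)) = (945/8)/(-54) = -35/16
Hence P_7(x) = 429 x^7/16 - 693 x^5/16 + 315 x^3/16 - 35 x/16.

P_7(x); series = 429 x^7/16 - 693 x^5/16 + 315 x^3/16 - 35 x/16


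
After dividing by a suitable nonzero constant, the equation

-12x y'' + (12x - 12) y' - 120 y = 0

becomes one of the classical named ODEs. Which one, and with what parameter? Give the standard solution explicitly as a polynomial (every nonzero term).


All three coefficients share the factor -12; dividing through by -12 gives  x y'' + (1 - x) y' + 10 y = 0.
This matches the Laguerre equation x y'' + (1 - x) y' + n y = 0 with n = 10; the polynomial solution is L_10(x).
With y = sum_k a_k x^k, matching x^k gives (k+1)k a_{k+1} + (k+1) a_{k+1} - k a_k + n a_k = 0, i.e. (k+1)^2 a_{k+1} = (k - n) a_k = (k - 10) a_k. The right side vanishes at k = 10, so the series terminates at degree 10.
Standard normalization L_n(0) = 1 gives a_0 = 1. Work upward with a_{k+1} = (k - 10) a_k / (k+1)^2:
  a_1 = (0 - 10)(1) / 1^2 = -10/1 = -10
  a_2 = (1 - 10)(-10) / 2^2 = 90/4 = 45/2
  a_3 = (2 - 10)(45/2) / 3^2 = -180/9 = -20
  a_4 = (3 - 10)(-20) / 4^2 = 140/16 = 35/4
  a_5 = (4 - 10)(35/4) / 5^2 = (-105/2)/25 = -21/10
  a_6 = (5 - 10)(-21/10) / 6^2 = (21/2)/36 = 7/24
  a_7 = (6 - 10)(7/24) / 7^2 = (-7/6)/49 = -1/42
  a_8 = (7 - 10)(-1/42) / 8^2 = (1/14)/64 = 1/896
  a_9 = (8 - 10)(1/896) / 9^2 = (-1/448)/81 = -1/36288
  a_10 = (9 - 10)(-1/36288) / 10^2 = (1/36288)/100 = 1/3628800
Hence L_10(x) = x^10/3628800 - x^9/36288 + x^8/896 - x^7/42 + 7 x^6/24 - 21 x^5/10 + 35 x^4/4 - 20 x^3 + 45 x^2/2 - 10 x + 1.

L_10(x); series = x^10/3628800 - x^9/36288 + x^8/896 - x^7/42 + 7 x^6/24 - 21 x^5/10 + 35 x^4/4 - 20 x^3 + 45 x^2/2 - 10 x + 1


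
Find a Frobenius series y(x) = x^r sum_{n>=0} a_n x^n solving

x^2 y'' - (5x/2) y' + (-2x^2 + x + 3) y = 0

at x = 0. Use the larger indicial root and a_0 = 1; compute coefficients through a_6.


Write in Frobenius form y'' + (p(x)/x) y' + (q(x)/x^2) y = 0:
  p(x) = -5/2,  q(x) = -2x^2 + x + 3.
Indicial equation: r(r-1) + (-5/2) r + (3) = 0 -> roots r_1 = 2, r_2 = 3/2.
Take r = r_1 = 2. Let y(x) = x^r sum_{n>=0} a_n x^n with a_0 = 1.
Substitute y = x^r sum a_n x^n and match x^{r+n}. The recurrence is
  D(n) a_n + 1 a_{n-1} - 2 a_{n-2} = 0,  where D(n) = (r+n)(r+n-1) + (-5/2)(r+n) + (3).
  a_n = [-1 a_{n-1} + 2 a_{n-2}] / D(n).
Since the indicial polynomial factors as (r - r_1)(r - r_2), D(n) = (r_1 + n - r_1)(r_1 + n - r_2) = n(n + 1/2).
Evaluating step by step (a_0 = 1):
  n = 1: D(1) = 1(1 + 1/2) = 3/2; numerator = -1(1) = -1; a_1 = (-1)/(3/2) = -2/3
  n = 2: D(2) = 2(2 + 1/2) = 5; numerator = -1(-2/3) + 2(1) = 8/3; a_2 = (8/3)/(5) = 8/15
  n = 3: D(3) = 3(3 + 1/2) = 21/2; numerator = -1(8/15) + 2(-2/3) = -28/15; a_3 = (-28/15)/(21/2) = -8/45
  n = 4: D(4) = 4(4 + 1/2) = 18; numerator = -1(-8/45) + 2(8/15) = 56/45; a_4 = (56/45)/(18) = 28/405
  n = 5: D(5) = 5(5 + 1/2) = 55/2; numerator = -1(28/405) + 2(-8/45) = -172/405; a_5 = (-172/405)/(55/2) = -344/22275
  n = 6: D(6) = 6(6 + 1/2) = 39; numerator = -1(-344/22275) + 2(28/405) = 3424/22275; a_6 = (3424/22275)/(39) = 3424/868725

r = 2; a_0 = 1; a_1 = -2/3; a_2 = 8/15; a_3 = -8/45; a_4 = 28/405; a_5 = -344/22275; a_6 = 3424/868725


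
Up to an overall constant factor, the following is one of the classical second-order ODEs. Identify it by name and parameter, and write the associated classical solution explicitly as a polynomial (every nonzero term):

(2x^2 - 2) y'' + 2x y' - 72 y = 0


All three coefficients share the factor -2; dividing through by -2 gives  (1 - x^2) y'' - x y' + 36 y = 0.
This matches the Chebyshev equation (1 - x^2) y'' - x y' + n^2 y = 0 (note the -x y' term, not -2x y') with n^2 = 36, so n = 6; the polynomial solution is T_6(x).
With y = sum_k a_k x^k, matching x^k gives (k+2)(k+1) a_{k+2} = (k^2 - n^2) a_k = (k - 6)(k + 6) a_k. The right side vanishes at k = 6, so the series with the parity of 6 terminates at degree 6.
Standard normalization: leading coefficient of T_n is 2^(n-1), so a_6 = 2^5 = 32. Work downward with a_k = (k+1)(k+2) a_{k+2} / ((k - 6)(k + 6)):
  a_4 = (5)(6)(32) / ((4 - 6)(4 + 6)) = 960/(-20) = -48
  a_2 = (3)(4)(-48) / ((2 - 6)(2 + 6)) = -576/(-32) = 18
  a_0 = (1)(2)(18) / ((0 - 6)(0 + 6)) = 36/(-36) = -1
Hence T_6(x) = 32 x^6 - 48 x^4 + 18 x^2 - 1.

T_6(x); series = 32 x^6 - 48 x^4 + 18 x^2 - 1


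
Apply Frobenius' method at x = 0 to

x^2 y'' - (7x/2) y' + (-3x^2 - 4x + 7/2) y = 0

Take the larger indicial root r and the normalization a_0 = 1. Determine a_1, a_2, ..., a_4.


Write in Frobenius form y'' + (p(x)/x) y' + (q(x)/x^2) y = 0:
  p(x) = -7/2,  q(x) = -3x^2 - 4x + 7/2.
Indicial equation: r(r-1) + (-7/2) r + (7/2) = 0 -> roots r_1 = 7/2, r_2 = 1.
Take r = r_1 = 7/2. Let y(x) = x^r sum_{n>=0} a_n x^n with a_0 = 1.
Substitute y = x^r sum a_n x^n and match x^{r+n}. The recurrence is
  D(n) a_n - 4 a_{n-1} - 3 a_{n-2} = 0,  where D(n) = (r+n)(r+n-1) + (-7/2)(r+n) + (7/2).
  a_n = [4 a_{n-1} + 3 a_{n-2}] / D(n).
Since the indicial polynomial factors as (r - r_1)(r - r_2), D(n) = (r_1 + n - r_1)(r_1 + n - r_2) = n(n + 5/2).
Evaluating step by step (a_0 = 1):
  n = 1: D(1) = 1(1 + 5/2) = 7/2; numerator = 4(1) = 4; a_1 = (4)/(7/2) = 8/7
  n = 2: D(2) = 2(2 + 5/2) = 9; numerator = 4(8/7) + 3(1) = 53/7; a_2 = (53/7)/(9) = 53/63
  n = 3: D(3) = 3(3 + 5/2) = 33/2; numerator = 4(53/63) + 3(8/7) = 428/63; a_3 = (428/63)/(33/2) = 856/2079
  n = 4: D(4) = 4(4 + 5/2) = 26; numerator = 4(856/2079) + 3(53/63) = 8671/2079; a_4 = (8671/2079)/(26) = 667/4158

r = 7/2; a_0 = 1; a_1 = 8/7; a_2 = 53/63; a_3 = 856/2079; a_4 = 667/4158


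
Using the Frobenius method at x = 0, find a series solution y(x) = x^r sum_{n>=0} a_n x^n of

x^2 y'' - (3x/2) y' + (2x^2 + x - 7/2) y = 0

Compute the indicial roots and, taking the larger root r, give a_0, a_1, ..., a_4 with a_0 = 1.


Write in Frobenius form y'' + (p(x)/x) y' + (q(x)/x^2) y = 0:
  p(x) = -3/2,  q(x) = 2x^2 + x - 7/2.
Indicial equation: r(r-1) + (-3/2) r + (-7/2) = 0 -> roots r_1 = 7/2, r_2 = -1.
Take r = r_1 = 7/2. Let y(x) = x^r sum_{n>=0} a_n x^n with a_0 = 1.
Substitute y = x^r sum a_n x^n and match x^{r+n}. The recurrence is
  D(n) a_n + 1 a_{n-1} + 2 a_{n-2} = 0,  where D(n) = (r+n)(r+n-1) + (-3/2)(r+n) + (-7/2).
  a_n = [-1 a_{n-1} - 2 a_{n-2}] / D(n).
Since the indicial polynomial factors as (r - r_1)(r - r_2), D(n) = (r_1 + n - r_1)(r_1 + n - r_2) = n(n + 9/2).
Evaluating step by step (a_0 = 1):
  n = 1: D(1) = 1(1 + 9/2) = 11/2; numerator = -1(1) = -1; a_1 = (-1)/(11/2) = -2/11
  n = 2: D(2) = 2(2 + 9/2) = 13; numerator = -1(-2/11) - 2(1) = -20/11; a_2 = (-20/11)/(13) = -20/143
  n = 3: D(3) = 3(3 + 9/2) = 45/2; numerator = -1(-20/143) - 2(-2/11) = 72/143; a_3 = (72/143)/(45/2) = 16/715
  n = 4: D(4) = 4(4 + 9/2) = 34; numerator = -1(16/715) - 2(-20/143) = 184/715; a_4 = (184/715)/(34) = 92/12155

r = 7/2; a_0 = 1; a_1 = -2/11; a_2 = -20/143; a_3 = 16/715; a_4 = 92/12155


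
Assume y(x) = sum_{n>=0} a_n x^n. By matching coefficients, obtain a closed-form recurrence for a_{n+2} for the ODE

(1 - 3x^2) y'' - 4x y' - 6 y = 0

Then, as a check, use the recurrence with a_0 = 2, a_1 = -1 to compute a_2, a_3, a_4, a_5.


Substitute y = sum_n a_n x^n.
(1 - 3 x^2) y'' contributes (n+2)(n+1) a_{n+2} - 3 n(n-1) a_n at x^n.
-4 x y'(x) contributes -4 n a_n at x^n.
-6 y(x) contributes -6 a_n at x^n.
Matching x^n: (n+2)(n+1) a_{n+2} + (-3 n(n-1) - 4 n - 6) a_n = 0.
Thus a_{n+2} = (3 n(n-1) + 4 n + 6) / ((n+1)(n+2)) * a_n.

Check with a_0 = 2, a_1 = -1 (apply the recurrence for n = 0, 1, 2, 3): a_0 = 2, a_1 = -1, a_2 = 6, a_3 = -5/3, a_4 = 10, a_5 = -3.

a_(n+2) = (3 n(n-1) + 4 n + 6) / ((n+1)(n+2)) * a_n; check: a_0 = 2, a_1 = -1, a_2 = 6, a_3 = -5/3, a_4 = 10, a_5 = -3


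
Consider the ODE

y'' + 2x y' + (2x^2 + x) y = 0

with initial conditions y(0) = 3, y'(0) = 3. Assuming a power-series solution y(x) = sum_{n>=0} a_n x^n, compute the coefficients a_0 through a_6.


Ansatz: y(x) = sum_{n>=0} a_n x^n, so y'(x) = sum_{n>=1} n a_n x^(n-1) and y''(x) = sum_{n>=2} n(n-1) a_n x^(n-2).
Substitute into P(x) y'' + Q(x) y' + R(x) y = 0 with P(x) = 1, Q(x) = 2x, R(x) = 2x^2 + x, and match powers of x.
Initial conditions: a_0 = 3, a_1 = 3.
Setting the coefficient of each power of x to zero and solving order by order (substituting the coefficients already found):
  x^0: 2 a_2 = 0  ->  a_2 = 0
  x^1: 6 a_3 + 2 a_1 + a_0 = 0  ->  6 a_3 = -2 a_1 - a_0 = -9  ->  a_3 = -3/2
  x^2: 12 a_4 + 4 a_2 + a_1 + 2 a_0 = 0  ->  12 a_4 = -4 a_2 - a_1 - 2 a_0 = -9  ->  a_4 = -3/4
  x^3: 20 a_5 + 6 a_3 + a_2 + 2 a_1 = 0  ->  20 a_5 = -6 a_3 - a_2 - 2 a_1 = 3  ->  a_5 = 3/20
  x^4: 30 a_6 + 8 a_4 + a_3 + 2 a_2 = 0  ->  30 a_6 = -8 a_4 - a_3 - 2 a_2 = 15/2  ->  a_6 = 1/4
Truncated series: y(x) = 3 + 3 x - (3/2) x^3 - (3/4) x^4 + (3/20) x^5 + (1/4) x^6 + O(x^7).

a_0 = 3; a_1 = 3; a_2 = 0; a_3 = -3/2; a_4 = -3/4; a_5 = 3/20; a_6 = 1/4


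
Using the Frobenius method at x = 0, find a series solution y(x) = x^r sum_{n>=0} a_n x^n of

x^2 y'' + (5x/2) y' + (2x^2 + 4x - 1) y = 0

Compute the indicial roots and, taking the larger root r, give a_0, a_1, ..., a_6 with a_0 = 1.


Write in Frobenius form y'' + (p(x)/x) y' + (q(x)/x^2) y = 0:
  p(x) = 5/2,  q(x) = 2x^2 + 4x - 1.
Indicial equation: r(r-1) + (5/2) r + (-1) = 0 -> roots r_1 = 1/2, r_2 = -2.
Take r = r_1 = 1/2. Let y(x) = x^r sum_{n>=0} a_n x^n with a_0 = 1.
Substitute y = x^r sum a_n x^n and match x^{r+n}. The recurrence is
  D(n) a_n + 4 a_{n-1} + 2 a_{n-2} = 0,  where D(n) = (r+n)(r+n-1) + (5/2)(r+n) + (-1).
  a_n = [-4 a_{n-1} - 2 a_{n-2}] / D(n).
Since the indicial polynomial factors as (r - r_1)(r - r_2), D(n) = (r_1 + n - r_1)(r_1 + n - r_2) = n(n + 5/2).
Evaluating step by step (a_0 = 1):
  n = 1: D(1) = 1(1 + 5/2) = 7/2; numerator = -4(1) = -4; a_1 = (-4)/(7/2) = -8/7
  n = 2: D(2) = 2(2 + 5/2) = 9; numerator = -4(-8/7) - 2(1) = 18/7; a_2 = (18/7)/(9) = 2/7
  n = 3: D(3) = 3(3 + 5/2) = 33/2; numerator = -4(2/7) - 2(-8/7) = 8/7; a_3 = (8/7)/(33/2) = 16/231
  n = 4: D(4) = 4(4 + 5/2) = 26; numerator = -4(16/231) - 2(2/7) = -28/33; a_4 = (-28/33)/(26) = -14/429
  n = 5: D(5) = 5(5 + 5/2) = 75/2; numerator = -4(-14/429) - 2(16/231) = -8/1001; a_5 = (-8/1001)/(75/2) = -16/75075
  n = 6: D(6) = 6(6 + 5/2) = 51; numerator = -4(-16/75075) - 2(-14/429) = 4964/75075; a_6 = (4964/75075)/(51) = 292/225225

r = 1/2; a_0 = 1; a_1 = -8/7; a_2 = 2/7; a_3 = 16/231; a_4 = -14/429; a_5 = -16/75075; a_6 = 292/225225


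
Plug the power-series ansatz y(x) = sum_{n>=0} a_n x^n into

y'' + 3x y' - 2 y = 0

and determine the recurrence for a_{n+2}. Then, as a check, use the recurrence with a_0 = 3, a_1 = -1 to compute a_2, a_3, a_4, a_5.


Substitute y = sum_n a_n x^n.
y''(x) has coefficient (n+2)(n+1) a_{n+2} at x^n;
3 x y'(x) has coefficient 3 n a_n at x^n (shift);
-2 y(x) has coefficient -2 a_n at x^n.
Matching x^n: (n+2)(n+1) a_{n+2} + (3n - 2) a_n = 0.
Thus a_{n+2} = (-3n + 2) / ((n+1)(n+2)) * a_n.

Check with a_0 = 3, a_1 = -1 (apply the recurrence for n = 0, 1, 2, 3): a_0 = 3, a_1 = -1, a_2 = 3, a_3 = 1/6, a_4 = -1, a_5 = -7/120.

a_(n+2) = (-3n + 2) / ((n+1)(n+2)) * a_n; check: a_0 = 3, a_1 = -1, a_2 = 3, a_3 = 1/6, a_4 = -1, a_5 = -7/120


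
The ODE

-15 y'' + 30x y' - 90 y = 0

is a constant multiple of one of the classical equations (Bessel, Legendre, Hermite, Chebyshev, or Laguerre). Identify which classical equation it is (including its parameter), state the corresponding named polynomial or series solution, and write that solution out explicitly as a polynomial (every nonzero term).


All three coefficients share the factor -15; dividing through by -15 gives  y'' - 2x y' + 6 y = 0.
This matches the Hermite equation y'' - 2x y' + 2n y = 0 with 2n = 6, so n = 3; the polynomial solution is H_3(x).
With y = sum_k a_k x^k, matching x^k gives (k+2)(k+1) a_{k+2} = 2(k - n) a_k = 2(k - 3) a_k. The right side vanishes at k = 3, so the series with the parity of 3 terminates at degree 3.
Standard normalization: leading coefficient of H_n is 2^n, so a_3 = 2^3 = 8. Work downward with a_k = (k+1)(k+2) a_{k+2} / (2(k - n)):
  a_1 = (2)(3)(8) / (2(1 - 3)) = 48/(-4) = -12
Hence H_3(x) = 8 x^3 - 12 x.

H_3(x); series = 8 x^3 - 12 x


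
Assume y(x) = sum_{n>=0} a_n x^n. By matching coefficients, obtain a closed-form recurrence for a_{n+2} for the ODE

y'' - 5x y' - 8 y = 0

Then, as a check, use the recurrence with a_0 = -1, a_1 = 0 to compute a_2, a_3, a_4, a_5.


Substitute y = sum_n a_n x^n.
y''(x) has coefficient (n+2)(n+1) a_{n+2} at x^n;
-5 x y'(x) has coefficient -5 n a_n at x^n (shift);
-8 y(x) has coefficient -8 a_n at x^n.
Matching x^n: (n+2)(n+1) a_{n+2} + (-5n - 8) a_n = 0.
Thus a_{n+2} = (5n + 8) / ((n+1)(n+2)) * a_n.

Check with a_0 = -1, a_1 = 0 (apply the recurrence for n = 0, 1, 2, 3): a_0 = -1, a_1 = 0, a_2 = -4, a_3 = 0, a_4 = -6, a_5 = 0.

a_(n+2) = (5n + 8) / ((n+1)(n+2)) * a_n; check: a_0 = -1, a_1 = 0, a_2 = -4, a_3 = 0, a_4 = -6, a_5 = 0


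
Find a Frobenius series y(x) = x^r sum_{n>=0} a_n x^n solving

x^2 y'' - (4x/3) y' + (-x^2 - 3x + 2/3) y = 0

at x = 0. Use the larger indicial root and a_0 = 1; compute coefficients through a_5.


Write in Frobenius form y'' + (p(x)/x) y' + (q(x)/x^2) y = 0:
  p(x) = -4/3,  q(x) = -x^2 - 3x + 2/3.
Indicial equation: r(r-1) + (-4/3) r + (2/3) = 0 -> roots r_1 = 2, r_2 = 1/3.
Take r = r_1 = 2. Let y(x) = x^r sum_{n>=0} a_n x^n with a_0 = 1.
Substitute y = x^r sum a_n x^n and match x^{r+n}. The recurrence is
  D(n) a_n - 3 a_{n-1} - 1 a_{n-2} = 0,  where D(n) = (r+n)(r+n-1) + (-4/3)(r+n) + (2/3).
  a_n = [3 a_{n-1} + 1 a_{n-2}] / D(n).
Since the indicial polynomial factors as (r - r_1)(r - r_2), D(n) = (r_1 + n - r_1)(r_1 + n - r_2) = n(n + 5/3).
Evaluating step by step (a_0 = 1):
  n = 1: D(1) = 1(1 + 5/3) = 8/3; numerator = 3(1) = 3; a_1 = (3)/(8/3) = 9/8
  n = 2: D(2) = 2(2 + 5/3) = 22/3; numerator = 3(9/8) + 1(1) = 35/8; a_2 = (35/8)/(22/3) = 105/176
  n = 3: D(3) = 3(3 + 5/3) = 14; numerator = 3(105/176) + 1(9/8) = 513/176; a_3 = (513/176)/(14) = 513/2464
  n = 4: D(4) = 4(4 + 5/3) = 68/3; numerator = 3(513/2464) + 1(105/176) = 3009/2464; a_4 = (3009/2464)/(68/3) = 531/9856
  n = 5: D(5) = 5(5 + 5/3) = 100/3; numerator = 3(531/9856) + 1(513/2464) = 3645/9856; a_5 = (3645/9856)/(100/3) = 2187/197120

r = 2; a_0 = 1; a_1 = 9/8; a_2 = 105/176; a_3 = 513/2464; a_4 = 531/9856; a_5 = 2187/197120


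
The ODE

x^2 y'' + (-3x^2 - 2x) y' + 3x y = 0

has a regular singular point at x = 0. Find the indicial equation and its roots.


Divide by x^2 to reach normal form y'' + P_1(x) y' + P_2(x) y = 0 with P_1(x) = -3 - 2/x and P_2(x) = 3/x.
x = 0 is a singular point because the y'-coefficient -3 - 2/x has a pole at x = 0 and the y-coefficient 3/x has a pole at x = 0.
It is a regular singular point because x P_1(x) = p(x) = -3x - 2 and x^2 P_2(x) = q(x) = 3x are polynomials, hence analytic at x = 0.
p(0) = -2,  q(0) = 0.
Indicial equation: r(r-1) + p(0) r + q(0) = 0, i.e. r^2 + (p(0) - 1) r + q(0) = 0, i.e. r^2 - 3 r = 0.
Discriminant: (-3)^2 - 4(0) = 9, so r = (3 ± 3)/2.
Solving: r_1 = 3, r_2 = 0.

indicial: r^2 - 3 r = 0; roots r_1 = 3, r_2 = 0


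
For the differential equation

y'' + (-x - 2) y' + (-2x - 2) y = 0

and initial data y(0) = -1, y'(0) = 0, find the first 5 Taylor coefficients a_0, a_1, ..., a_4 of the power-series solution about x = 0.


Ansatz: y(x) = sum_{n>=0} a_n x^n, so y'(x) = sum_{n>=1} n a_n x^(n-1) and y''(x) = sum_{n>=2} n(n-1) a_n x^(n-2).
Substitute into P(x) y'' + Q(x) y' + R(x) y = 0 with P(x) = 1, Q(x) = -x - 2, R(x) = -2x - 2, and match powers of x.
Initial conditions: a_0 = -1, a_1 = 0.
Setting the coefficient of each power of x to zero and solving order by order (substituting the coefficients already found):
  x^0: 2 a_2 - 2 a_1 - 2 a_0 = 0  ->  2 a_2 = 2 a_1 + 2 a_0 = -2  ->  a_2 = -1
  x^1: 6 a_3 - 4 a_2 - 3 a_1 - 2 a_0 = 0  ->  6 a_3 = 4 a_2 + 3 a_1 + 2 a_0 = -6  ->  a_3 = -1
  x^2: 12 a_4 - 6 a_3 - 4 a_2 - 2 a_1 = 0  ->  12 a_4 = 6 a_3 + 4 a_2 + 2 a_1 = -10  ->  a_4 = -5/6
Truncated series: y(x) = -1 - x^2 - x^3 - (5/6) x^4 + O(x^5).

a_0 = -1; a_1 = 0; a_2 = -1; a_3 = -1; a_4 = -5/6


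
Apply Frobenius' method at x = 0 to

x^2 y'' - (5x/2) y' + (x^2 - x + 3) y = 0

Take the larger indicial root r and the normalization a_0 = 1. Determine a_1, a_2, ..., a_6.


Write in Frobenius form y'' + (p(x)/x) y' + (q(x)/x^2) y = 0:
  p(x) = -5/2,  q(x) = x^2 - x + 3.
Indicial equation: r(r-1) + (-5/2) r + (3) = 0 -> roots r_1 = 2, r_2 = 3/2.
Take r = r_1 = 2. Let y(x) = x^r sum_{n>=0} a_n x^n with a_0 = 1.
Substitute y = x^r sum a_n x^n and match x^{r+n}. The recurrence is
  D(n) a_n - 1 a_{n-1} + 1 a_{n-2} = 0,  where D(n) = (r+n)(r+n-1) + (-5/2)(r+n) + (3).
  a_n = [1 a_{n-1} - 1 a_{n-2}] / D(n).
Since the indicial polynomial factors as (r - r_1)(r - r_2), D(n) = (r_1 + n - r_1)(r_1 + n - r_2) = n(n + 1/2).
Evaluating step by step (a_0 = 1):
  n = 1: D(1) = 1(1 + 1/2) = 3/2; numerator = 1(1) = 1; a_1 = (1)/(3/2) = 2/3
  n = 2: D(2) = 2(2 + 1/2) = 5; numerator = 1(2/3) - 1(1) = -1/3; a_2 = (-1/3)/(5) = -1/15
  n = 3: D(3) = 3(3 + 1/2) = 21/2; numerator = 1(-1/15) - 1(2/3) = -11/15; a_3 = (-11/15)/(21/2) = -22/315
  n = 4: D(4) = 4(4 + 1/2) = 18; numerator = 1(-22/315) - 1(-1/15) = -1/315; a_4 = (-1/315)/(18) = -1/5670
  n = 5: D(5) = 5(5 + 1/2) = 55/2; numerator = 1(-1/5670) - 1(-22/315) = 79/1134; a_5 = (79/1134)/(55/2) = 79/31185
  n = 6: D(6) = 6(6 + 1/2) = 39; numerator = 1(79/31185) - 1(-1/5670) = 169/62370; a_6 = (169/62370)/(39) = 13/187110

r = 2; a_0 = 1; a_1 = 2/3; a_2 = -1/15; a_3 = -22/315; a_4 = -1/5670; a_5 = 79/31185; a_6 = 13/187110


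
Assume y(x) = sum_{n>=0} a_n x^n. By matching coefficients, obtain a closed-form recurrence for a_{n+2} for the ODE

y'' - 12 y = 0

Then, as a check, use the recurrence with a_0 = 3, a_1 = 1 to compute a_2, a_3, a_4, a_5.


Substitute y = sum_n a_n x^n into y'' + (const) y = 0.
y''(x) = sum_{n>=0} (n+2)(n+1) a_{n+2} x^n.
The ODE becomes sum_n [(n+2)(n+1) a_{n+2} - 12 a_n] x^n = 0.
Setting each coefficient to zero gives the recurrence:
  (n+2)(n+1) a_{n+2} - 12 a_n = 0,
  a_{n+2} = 12 / ((n+1)(n+2)) a_n.

Check with a_0 = 3, a_1 = 1 (apply the recurrence for n = 0, 1, 2, 3): a_0 = 3, a_1 = 1, a_2 = 18, a_3 = 2, a_4 = 18, a_5 = 6/5.

a_{n+2} = 12/((n+1)(n+2)) * a_n; check: a_0 = 3, a_1 = 1, a_2 = 18, a_3 = 2, a_4 = 18, a_5 = 6/5


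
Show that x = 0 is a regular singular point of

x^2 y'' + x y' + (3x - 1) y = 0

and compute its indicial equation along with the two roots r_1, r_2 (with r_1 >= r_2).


Divide by x^2 to reach normal form y'' + P_1(x) y' + P_2(x) y = 0 with P_1(x) = 1/x and P_2(x) = 3/x - 1/x^2.
x = 0 is a singular point because the y'-coefficient 1/x has a pole at x = 0 and the y-coefficient 3/x - 1/x^2 has a pole at x = 0.
It is a regular singular point because x P_1(x) = p(x) = 1 and x^2 P_2(x) = q(x) = 3x - 1 are polynomials, hence analytic at x = 0.
p(0) = 1,  q(0) = -1.
Indicial equation: r(r-1) + p(0) r + q(0) = 0, i.e. r^2 + (p(0) - 1) r + q(0) = 0, i.e. r^2 - 1 = 0.
Discriminant: (0)^2 - 4(-1) = 4, so r = (0 ± 2)/2.
Solving: r_1 = 1, r_2 = -1.

indicial: r^2 - 1 = 0; roots r_1 = 1, r_2 = -1


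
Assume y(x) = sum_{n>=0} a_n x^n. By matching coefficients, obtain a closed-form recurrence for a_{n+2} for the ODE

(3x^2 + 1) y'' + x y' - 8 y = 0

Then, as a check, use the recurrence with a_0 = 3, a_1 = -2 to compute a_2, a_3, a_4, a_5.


Substitute y = sum_n a_n x^n.
(1 + 3 x^2) y'' contributes (n+2)(n+1) a_{n+2} + 3 n(n-1) a_n at x^n.
x y'(x) contributes n a_n at x^n.
-8 y(x) contributes -8 a_n at x^n.
Matching x^n: (n+2)(n+1) a_{n+2} + (3 n(n-1) + n - 8) a_n = 0.
Thus a_{n+2} = (-3 n(n-1) - n + 8) / ((n+1)(n+2)) * a_n.

Check with a_0 = 3, a_1 = -2 (apply the recurrence for n = 0, 1, 2, 3): a_0 = 3, a_1 = -2, a_2 = 12, a_3 = -7/3, a_4 = 0, a_5 = 91/60.

a_(n+2) = (-3 n(n-1) - n + 8) / ((n+1)(n+2)) * a_n; check: a_0 = 3, a_1 = -2, a_2 = 12, a_3 = -7/3, a_4 = 0, a_5 = 91/60


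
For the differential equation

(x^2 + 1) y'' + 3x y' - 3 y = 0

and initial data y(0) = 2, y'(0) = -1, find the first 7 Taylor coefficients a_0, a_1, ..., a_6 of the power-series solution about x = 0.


Ansatz: y(x) = sum_{n>=0} a_n x^n, so y'(x) = sum_{n>=1} n a_n x^(n-1) and y''(x) = sum_{n>=2} n(n-1) a_n x^(n-2).
Substitute into P(x) y'' + Q(x) y' + R(x) y = 0 with P(x) = x^2 + 1, Q(x) = 3x, R(x) = -3, and match powers of x.
Initial conditions: a_0 = 2, a_1 = -1.
Setting the coefficient of each power of x to zero and solving order by order (substituting the coefficients already found):
  x^0: 2 a_2 - 3 a_0 = 0  ->  2 a_2 = 3 a_0 = 6  ->  a_2 = 3
  x^1: 6 a_3 = 0  ->  a_3 = 0
  x^2: 12 a_4 + 5 a_2 = 0  ->  12 a_4 = -5 a_2 = -15  ->  a_4 = -5/4
  x^3: 20 a_5 + 12 a_3 = 0  ->  20 a_5 = -12 a_3 = 0  ->  a_5 = 0
  x^4: 30 a_6 + 21 a_4 = 0  ->  30 a_6 = -21 a_4 = 105/4  ->  a_6 = 7/8
Truncated series: y(x) = 2 - x + 3 x^2 - (5/4) x^4 + (7/8) x^6 + O(x^7).

a_0 = 2; a_1 = -1; a_2 = 3; a_3 = 0; a_4 = -5/4; a_5 = 0; a_6 = 7/8


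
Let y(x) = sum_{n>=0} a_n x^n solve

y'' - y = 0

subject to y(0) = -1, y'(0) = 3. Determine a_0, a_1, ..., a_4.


Ansatz: y(x) = sum_{n>=0} a_n x^n, so y'(x) = sum_{n>=1} n a_n x^(n-1) and y''(x) = sum_{n>=2} n(n-1) a_n x^(n-2).
Substitute into P(x) y'' + Q(x) y' + R(x) y = 0 with P(x) = 1, Q(x) = 0, R(x) = -1, and match powers of x.
Initial conditions: a_0 = -1, a_1 = 3.
Setting the coefficient of each power of x to zero and solving order by order (substituting the coefficients already found):
  x^0: 2 a_2 - a_0 = 0  ->  2 a_2 = a_0 = -1  ->  a_2 = -1/2
  x^1: 6 a_3 - a_1 = 0  ->  6 a_3 = a_1 = 3  ->  a_3 = 1/2
  x^2: 12 a_4 - a_2 = 0  ->  12 a_4 = a_2 = -1/2  ->  a_4 = -1/24
Truncated series: y(x) = -1 + 3 x - (1/2) x^2 + (1/2) x^3 - (1/24) x^4 + O(x^5).

a_0 = -1; a_1 = 3; a_2 = -1/2; a_3 = 1/2; a_4 = -1/24


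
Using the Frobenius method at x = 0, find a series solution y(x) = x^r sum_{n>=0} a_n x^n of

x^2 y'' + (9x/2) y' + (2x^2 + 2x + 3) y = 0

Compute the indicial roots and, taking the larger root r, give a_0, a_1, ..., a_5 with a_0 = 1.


Write in Frobenius form y'' + (p(x)/x) y' + (q(x)/x^2) y = 0:
  p(x) = 9/2,  q(x) = 2x^2 + 2x + 3.
Indicial equation: r(r-1) + (9/2) r + (3) = 0 -> roots r_1 = -3/2, r_2 = -2.
Take r = r_1 = -3/2. Let y(x) = x^r sum_{n>=0} a_n x^n with a_0 = 1.
Substitute y = x^r sum a_n x^n and match x^{r+n}. The recurrence is
  D(n) a_n + 2 a_{n-1} + 2 a_{n-2} = 0,  where D(n) = (r+n)(r+n-1) + (9/2)(r+n) + (3).
  a_n = [-2 a_{n-1} - 2 a_{n-2}] / D(n).
Since the indicial polynomial factors as (r - r_1)(r - r_2), D(n) = (r_1 + n - r_1)(r_1 + n - r_2) = n(n + 1/2).
Evaluating step by step (a_0 = 1):
  n = 1: D(1) = 1(1 + 1/2) = 3/2; numerator = -2(1) = -2; a_1 = (-2)/(3/2) = -4/3
  n = 2: D(2) = 2(2 + 1/2) = 5; numerator = -2(-4/3) - 2(1) = 2/3; a_2 = (2/3)/(5) = 2/15
  n = 3: D(3) = 3(3 + 1/2) = 21/2; numerator = -2(2/15) - 2(-4/3) = 12/5; a_3 = (12/5)/(21/2) = 8/35
  n = 4: D(4) = 4(4 + 1/2) = 18; numerator = -2(8/35) - 2(2/15) = -76/105; a_4 = (-76/105)/(18) = -38/945
  n = 5: D(5) = 5(5 + 1/2) = 55/2; numerator = -2(-38/945) - 2(8/35) = -356/945; a_5 = (-356/945)/(55/2) = -712/51975

r = -3/2; a_0 = 1; a_1 = -4/3; a_2 = 2/15; a_3 = 8/35; a_4 = -38/945; a_5 = -712/51975


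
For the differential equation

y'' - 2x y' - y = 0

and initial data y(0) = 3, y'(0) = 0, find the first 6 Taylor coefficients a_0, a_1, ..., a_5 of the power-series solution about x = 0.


Ansatz: y(x) = sum_{n>=0} a_n x^n, so y'(x) = sum_{n>=1} n a_n x^(n-1) and y''(x) = sum_{n>=2} n(n-1) a_n x^(n-2).
Substitute into P(x) y'' + Q(x) y' + R(x) y = 0 with P(x) = 1, Q(x) = -2x, R(x) = -1, and match powers of x.
Initial conditions: a_0 = 3, a_1 = 0.
Setting the coefficient of each power of x to zero and solving order by order (substituting the coefficients already found):
  x^0: 2 a_2 - a_0 = 0  ->  2 a_2 = a_0 = 3  ->  a_2 = 3/2
  x^1: 6 a_3 - 3 a_1 = 0  ->  6 a_3 = 3 a_1 = 0  ->  a_3 = 0
  x^2: 12 a_4 - 5 a_2 = 0  ->  12 a_4 = 5 a_2 = 15/2  ->  a_4 = 5/8
  x^3: 20 a_5 - 7 a_3 = 0  ->  20 a_5 = 7 a_3 = 0  ->  a_5 = 0
Truncated series: y(x) = 3 + (3/2) x^2 + (5/8) x^4 + O(x^6).

a_0 = 3; a_1 = 0; a_2 = 3/2; a_3 = 0; a_4 = 5/8; a_5 = 0


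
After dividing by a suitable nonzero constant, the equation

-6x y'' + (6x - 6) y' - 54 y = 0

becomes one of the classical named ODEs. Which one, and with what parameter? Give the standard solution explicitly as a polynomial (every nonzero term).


All three coefficients share the factor -6; dividing through by -6 gives  x y'' + (1 - x) y' + 9 y = 0.
This matches the Laguerre equation x y'' + (1 - x) y' + n y = 0 with n = 9; the polynomial solution is L_9(x).
With y = sum_k a_k x^k, matching x^k gives (k+1)k a_{k+1} + (k+1) a_{k+1} - k a_k + n a_k = 0, i.e. (k+1)^2 a_{k+1} = (k - n) a_k = (k - 9) a_k. The right side vanishes at k = 9, so the series terminates at degree 9.
Standard normalization L_n(0) = 1 gives a_0 = 1. Work upward with a_{k+1} = (k - 9) a_k / (k+1)^2:
  a_1 = (0 - 9)(1) / 1^2 = -9/1 = -9
  a_2 = (1 - 9)(-9) / 2^2 = 72/4 = 18
  a_3 = (2 - 9)(18) / 3^2 = -126/9 = -14
  a_4 = (3 - 9)(-14) / 4^2 = 84/16 = 21/4
  a_5 = (4 - 9)(21/4) / 5^2 = (-105/4)/25 = -21/20
  a_6 = (5 - 9)(-21/20) / 6^2 = (21/5)/36 = 7/60
  a_7 = (6 - 9)(7/60) / 7^2 = (-7/20)/49 = -1/140
  a_8 = (7 - 9)(-1/140) / 8^2 = (1/70)/64 = 1/4480
  a_9 = (8 - 9)(1/4480) / 9^2 = (-1/4480)/81 = -1/362880
Hence L_9(x) = -x^9/362880 + x^8/4480 - x^7/140 + 7 x^6/60 - 21 x^5/20 + 21 x^4/4 - 14 x^3 + 18 x^2 - 9 x + 1.

L_9(x); series = -x^9/362880 + x^8/4480 - x^7/140 + 7 x^6/60 - 21 x^5/20 + 21 x^4/4 - 14 x^3 + 18 x^2 - 9 x + 1


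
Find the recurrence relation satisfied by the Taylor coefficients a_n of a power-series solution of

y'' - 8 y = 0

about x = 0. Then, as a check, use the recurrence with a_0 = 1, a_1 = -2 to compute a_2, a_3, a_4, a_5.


Substitute y = sum_n a_n x^n into y'' + (const) y = 0.
y''(x) = sum_{n>=0} (n+2)(n+1) a_{n+2} x^n.
The ODE becomes sum_n [(n+2)(n+1) a_{n+2} - 8 a_n] x^n = 0.
Setting each coefficient to zero gives the recurrence:
  (n+2)(n+1) a_{n+2} - 8 a_n = 0,
  a_{n+2} = 8 / ((n+1)(n+2)) a_n.

Check with a_0 = 1, a_1 = -2 (apply the recurrence for n = 0, 1, 2, 3): a_0 = 1, a_1 = -2, a_2 = 4, a_3 = -8/3, a_4 = 8/3, a_5 = -16/15.

a_{n+2} = 8/((n+1)(n+2)) * a_n; check: a_0 = 1, a_1 = -2, a_2 = 4, a_3 = -8/3, a_4 = 8/3, a_5 = -16/15


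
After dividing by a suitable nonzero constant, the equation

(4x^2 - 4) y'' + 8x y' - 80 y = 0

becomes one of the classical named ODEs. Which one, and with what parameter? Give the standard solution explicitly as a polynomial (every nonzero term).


All three coefficients share the factor -4; dividing through by -4 gives  (1 - x^2) y'' - 2x y' + 20 y = 0.
This matches the Legendre equation (1 - x^2) y'' - 2x y' + n(n+1) y = 0 (note the -2x y' term) with n(n+1) = 20, so n = 4; the polynomial solution is P_4(x).
With y = sum_k a_k x^k, matching x^k gives (k+2)(k+1) a_{k+2} = [k(k+1) - n(n+1)] a_k = (k - 4)(k + 5) a_k. The right side vanishes at k = 4, so the series with the parity of 4 terminates at degree 4.
Standard normalization (P_n(1) = 1): leading coefficient (2n)!/(2^n (n!)^2) = 40320/(16*576) = 35/8, so a_4 = 35/8. Work downward with a_k = (k+1)(k+2) a_{k+2} / ((k - 4)(k + 5)):
  a_2 = (3)(4)(35/8) / ((2 - 4)(2 + 5)) = (105/2)/(-14) = -15/4
  a_0 = (1)(2)(-15/4) / ((0 - 4)(0 + 5)) = (-15/2)/(-20) = 3/8
Hence P_4(x) = 35 x^4/8 - 15 x^2/4 + 3/8.

P_4(x); series = 35 x^4/8 - 15 x^2/4 + 3/8


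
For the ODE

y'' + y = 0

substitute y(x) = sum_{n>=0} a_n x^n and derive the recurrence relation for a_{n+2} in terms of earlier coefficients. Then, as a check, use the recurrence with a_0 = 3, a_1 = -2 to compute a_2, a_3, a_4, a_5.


Substitute y = sum_n a_n x^n into y'' + (const) y = 0.
y''(x) = sum_{n>=0} (n+2)(n+1) a_{n+2} x^n.
The ODE becomes sum_n [(n+2)(n+1) a_{n+2} + 1 a_n] x^n = 0.
Setting each coefficient to zero gives the recurrence:
  (n+2)(n+1) a_{n+2} + 1 a_n = 0,
  a_{n+2} = -1 / ((n+1)(n+2)) a_n.

Check with a_0 = 3, a_1 = -2 (apply the recurrence for n = 0, 1, 2, 3): a_0 = 3, a_1 = -2, a_2 = -3/2, a_3 = 1/3, a_4 = 1/8, a_5 = -1/60.

a_{n+2} = -1/((n+1)(n+2)) * a_n; check: a_0 = 3, a_1 = -2, a_2 = -3/2, a_3 = 1/3, a_4 = 1/8, a_5 = -1/60


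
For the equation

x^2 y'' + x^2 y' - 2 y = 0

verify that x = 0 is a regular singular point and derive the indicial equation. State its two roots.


Divide by x^2 to reach normal form y'' + P_1(x) y' + P_2(x) y = 0 with P_1(x) = 1 and P_2(x) = -2/x^2.
x = 0 is a singular point because the y-coefficient -2/x^2 has a pole at x = 0.
It is a regular singular point because x P_1(x) = p(x) = x and x^2 P_2(x) = q(x) = -2 are polynomials, hence analytic at x = 0.
p(0) = 0,  q(0) = -2.
Indicial equation: r(r-1) + p(0) r + q(0) = 0, i.e. r^2 + (p(0) - 1) r + q(0) = 0, i.e. r^2 - 1 r - 2 = 0.
Discriminant: (-1)^2 - 4(-2) = 9, so r = (1 ± 3)/2.
Solving: r_1 = 2, r_2 = -1.

indicial: r^2 - 1 r - 2 = 0; roots r_1 = 2, r_2 = -1


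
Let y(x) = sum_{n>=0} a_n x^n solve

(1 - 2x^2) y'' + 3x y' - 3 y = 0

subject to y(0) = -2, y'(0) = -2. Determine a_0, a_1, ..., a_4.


Ansatz: y(x) = sum_{n>=0} a_n x^n, so y'(x) = sum_{n>=1} n a_n x^(n-1) and y''(x) = sum_{n>=2} n(n-1) a_n x^(n-2).
Substitute into P(x) y'' + Q(x) y' + R(x) y = 0 with P(x) = 1 - 2x^2, Q(x) = 3x, R(x) = -3, and match powers of x.
Initial conditions: a_0 = -2, a_1 = -2.
Setting the coefficient of each power of x to zero and solving order by order (substituting the coefficients already found):
  x^0: 2 a_2 - 3 a_0 = 0  ->  2 a_2 = 3 a_0 = -6  ->  a_2 = -3
  x^1: 6 a_3 = 0  ->  a_3 = 0
  x^2: 12 a_4 - a_2 = 0  ->  12 a_4 = a_2 = -3  ->  a_4 = -1/4
Truncated series: y(x) = -2 - 2 x - 3 x^2 - (1/4) x^4 + O(x^5).

a_0 = -2; a_1 = -2; a_2 = -3; a_3 = 0; a_4 = -1/4
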